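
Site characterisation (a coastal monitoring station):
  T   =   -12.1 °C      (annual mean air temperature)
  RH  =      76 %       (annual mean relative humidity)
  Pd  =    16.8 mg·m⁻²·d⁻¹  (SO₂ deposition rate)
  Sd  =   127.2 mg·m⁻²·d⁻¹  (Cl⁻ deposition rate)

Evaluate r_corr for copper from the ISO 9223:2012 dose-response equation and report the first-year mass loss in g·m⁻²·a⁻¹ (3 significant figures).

copper: temperature factor f = +0.126·(-22.1) = -2.7846
  Pd branch = 0.0053·Pd^0.26·e^(0.059·RH+f) = 0.06038 μm/a
  Cl⁻ term: 0.01025·127.2^0.27·exp(0.036·76+0.049·-12.1) = 0.3233
  r_corr = 0.06038 + 0.3233 = 0.3837 μm/a
Convert to mass loss: 0.3837 μm/a × 8.96 g/cm³ = 3.438 g·m⁻²·a⁻¹

r_corr = 3.44 g·m⁻²·a⁻¹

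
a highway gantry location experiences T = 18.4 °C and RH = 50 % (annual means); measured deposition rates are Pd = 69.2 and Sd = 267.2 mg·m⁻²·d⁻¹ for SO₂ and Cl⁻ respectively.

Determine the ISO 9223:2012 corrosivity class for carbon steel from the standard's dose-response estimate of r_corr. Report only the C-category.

carbon steel: temperature factor f = -0.054·(8.4) = -0.4536
  Pd branch = 1.77·Pd^0.52·e^(0.02·RH+f) = 27.68 μm/a
  Sd branch = 0.102·Sd^0.62·e^(0.033·RH+0.04·T) = 35.44 μm/a
  r_corr = 27.68 + 35.44 = 63.12 μm/a
Category bounds: 50…80 μm/a bracket r_corr ⇒ C4

C4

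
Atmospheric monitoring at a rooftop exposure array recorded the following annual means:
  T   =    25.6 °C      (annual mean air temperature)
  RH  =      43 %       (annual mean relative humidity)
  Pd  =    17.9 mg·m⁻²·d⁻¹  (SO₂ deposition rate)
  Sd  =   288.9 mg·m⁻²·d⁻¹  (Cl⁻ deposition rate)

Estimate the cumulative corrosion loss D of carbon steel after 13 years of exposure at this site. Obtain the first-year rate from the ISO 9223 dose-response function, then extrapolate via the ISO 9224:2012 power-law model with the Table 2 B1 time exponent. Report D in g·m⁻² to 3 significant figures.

carbon steel: f(T) = -0.054·(T−10) [T>10 °C] = -0.8424
  SO₂ term: 1.77·17.9^0.52·exp(0.02·43-0.8424) = 8.074
  Sd branch = 0.102·Sd^0.62·e^(0.033·RH+0.04·T) = 39.38 μm/a
  sum: 8.074 + 39.38 → r_corr = 47.45 μm/a
ISO 9224: D(t) = r_corr · t^b with b = 0.523 (carbon steel, B1)
  D(13) = 47.45 × 13^0.523 = 47.45 × 3.825 = 181.5 μm
  Mass loss = 181.5 μm × 7.85 g/cm³ = 1425 g·m⁻²

D(13) = 1.42e+03 g·m⁻²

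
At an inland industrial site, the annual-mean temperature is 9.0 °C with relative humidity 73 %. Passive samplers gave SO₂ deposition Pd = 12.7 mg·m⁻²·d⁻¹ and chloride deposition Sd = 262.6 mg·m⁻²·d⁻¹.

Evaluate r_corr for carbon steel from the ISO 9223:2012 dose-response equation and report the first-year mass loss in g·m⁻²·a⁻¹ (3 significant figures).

carbon steel: f(T) = +0.150·(T−10) [T≤10 °C] = -0.1500
  sulphur-dioxide contribution → 24.6 μm/a
  chloride contribution → 51.42 μm/a
  total first-year rate 76.02 μm/a
Convert to mass loss: 76.02 μm/a × 7.85 g/cm³ = 596.7 g·m⁻²·a⁻¹

r_corr = 597 g·m⁻²·a⁻¹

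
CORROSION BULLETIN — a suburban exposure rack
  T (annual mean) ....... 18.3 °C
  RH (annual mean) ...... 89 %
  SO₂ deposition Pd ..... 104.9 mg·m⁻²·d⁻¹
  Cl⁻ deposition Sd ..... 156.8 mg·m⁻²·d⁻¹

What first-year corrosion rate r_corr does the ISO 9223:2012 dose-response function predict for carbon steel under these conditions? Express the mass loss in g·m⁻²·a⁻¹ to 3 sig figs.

r_corr = 1.31e+03 g·m⁻²·a⁻¹

carbon steel: temperature factor f = -0.054·(8.3) = -0.4482
  Pd branch = 1.77·Pd^0.52·e^(0.02·RH+f) = 75.37 μm/a
  Sd branch = 0.102·Sd^0.62·e^(0.033·RH+0.04·T) = 91.86 μm/a
  sum: 75.37 + 91.86 → r_corr = 167.2 μm/a
Convert to mass loss: 167.2 μm/a × 7.85 g/cm³ = 1313 g·m⁻²·a⁻¹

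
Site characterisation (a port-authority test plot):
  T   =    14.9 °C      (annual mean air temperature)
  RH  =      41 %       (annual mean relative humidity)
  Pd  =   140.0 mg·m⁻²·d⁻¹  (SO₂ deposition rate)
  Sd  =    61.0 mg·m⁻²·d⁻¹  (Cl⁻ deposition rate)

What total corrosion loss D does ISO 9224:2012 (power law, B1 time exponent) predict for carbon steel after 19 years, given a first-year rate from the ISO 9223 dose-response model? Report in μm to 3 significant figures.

D(19) = 231 μm

carbon steel: temperature factor f = -0.054·(4.9) = -0.2646
  Pd branch = 1.77·Pd^0.52·e^(0.02·RH+f) = 40.29 μm/a
  Cl⁻ term: 0.102·61.0^0.62·exp(0.033·41+0.04·14.9) = 9.161
  r_corr = 40.29 + 9.161 = 49.45 μm/a
Power-law: D(19) = r_corr · 19^0.523
  D(19) = 49.45 × 19^0.523 = 49.45 × 4.664 = 230.6 μm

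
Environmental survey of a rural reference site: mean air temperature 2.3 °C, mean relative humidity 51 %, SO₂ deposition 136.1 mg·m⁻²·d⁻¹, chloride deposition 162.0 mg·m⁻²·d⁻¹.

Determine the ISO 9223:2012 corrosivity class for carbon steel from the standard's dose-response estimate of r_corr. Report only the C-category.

carbon steel: f(T) = +0.150·(T−10) [T≤10 °C] = -1.1550
  SO₂ term: 1.77·136.1^0.52·exp(0.02·51-1.1550) = 19.9
  Cl⁻ term: 0.102·162.0^0.62·exp(0.033·51+0.04·2.3) = 14.1
  sum: 19.9 + 14.1 → r_corr = 34.01 μm/a
34 μm/a falls in (25, 50] for carbon steel → category C3

C3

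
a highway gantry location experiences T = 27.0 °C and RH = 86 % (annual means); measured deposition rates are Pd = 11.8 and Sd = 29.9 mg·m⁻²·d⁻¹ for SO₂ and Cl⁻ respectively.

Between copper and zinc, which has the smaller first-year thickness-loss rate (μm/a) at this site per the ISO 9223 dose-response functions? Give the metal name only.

copper

copper: temperature factor f = -0.080·(17.0) = -1.3600
  SO₂ term: 0.0053·11.8^0.26·exp(0.059·86-1.3600) = 0.413
  Cl⁻ term: 0.01025·29.9^0.27·exp(0.036·86+0.049·27.0) = 2.13
  r_corr = 0.413 + 2.13 = 2.543 μm/a
zinc: temperature factor f = -0.071·(17.0) = -1.2070
  SO₂ term: 0.0129·11.8^0.44·exp(0.046·86-1.2070) = 0.5972
  Cl⁻ term: 0.0175·29.9^0.57·exp(0.008·86+0.085·27.0) = 2.397
  sum: 0.5972 + 2.397 → r_corr = 2.994 μm/a
Ordering by μm/a: zinc (2.99) > copper (2.54)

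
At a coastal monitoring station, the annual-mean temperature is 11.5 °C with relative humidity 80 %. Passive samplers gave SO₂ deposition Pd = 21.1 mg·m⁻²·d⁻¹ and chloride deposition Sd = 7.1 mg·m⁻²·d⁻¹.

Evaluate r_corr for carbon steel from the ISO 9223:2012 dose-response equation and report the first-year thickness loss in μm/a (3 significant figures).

carbon steel: T>10 °C ⇒ hinge -0.054·(11.5−10) = -0.0810
  Pd branch = 1.77·Pd^0.52·e^(0.02·RH+f) = 39.47 μm/a
  Cl⁻ term: 0.102·7.1^0.62·exp(0.033·80+0.04·11.5) = 7.633
  sum: 39.47 + 7.633 → r_corr = 47.11 μm/a

r_corr = 47.1 μm/a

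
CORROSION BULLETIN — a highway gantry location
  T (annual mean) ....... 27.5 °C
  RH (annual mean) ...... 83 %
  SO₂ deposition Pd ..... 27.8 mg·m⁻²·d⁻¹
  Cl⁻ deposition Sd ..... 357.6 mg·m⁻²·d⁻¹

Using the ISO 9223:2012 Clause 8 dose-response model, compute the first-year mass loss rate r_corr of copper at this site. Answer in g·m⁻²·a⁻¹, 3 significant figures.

r_corr = 38.0 g·m⁻²·a⁻¹

copper: temperature factor f = -0.080·(17.5) = -1.4000
  Pd branch = 0.0053·Pd^0.26·e^(0.059·RH+f) = 0.4154 μm/a
  Sd branch = 0.01025·Sd^0.27·e^(0.036·RH+0.049·T) = 3.828 μm/a
  sum: 0.4154 + 3.828 → r_corr = 4.244 μm/a
Convert to mass loss: 4.244 μm/a × 8.96 g/cm³ = 38.02 g·m⁻²·a⁻¹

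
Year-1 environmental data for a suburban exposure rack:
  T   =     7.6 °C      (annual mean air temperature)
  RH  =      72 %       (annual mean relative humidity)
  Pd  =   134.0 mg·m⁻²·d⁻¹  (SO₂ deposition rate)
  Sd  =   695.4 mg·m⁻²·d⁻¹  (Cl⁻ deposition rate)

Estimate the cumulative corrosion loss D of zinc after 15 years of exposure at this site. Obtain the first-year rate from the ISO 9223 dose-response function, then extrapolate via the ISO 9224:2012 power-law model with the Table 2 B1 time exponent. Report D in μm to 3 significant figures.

zinc: f(T) = +0.038·(T−10) [T≤10 °C] = -0.0912
  Pd branch = 0.0129·Pd^0.44·e^(0.046·RH+f) = 2.788 μm/a
  Sd branch = 0.0175·Sd^0.57·e^(0.008·RH+0.085·T) = 2.476 μm/a
  sum: 2.788 + 2.476 → r_corr = 5.264 μm/a
ISO 9224: D(t) = r_corr · t^b with b = 0.813 (zinc, B1)
  D(15) = 5.264 × 15^0.813 = 5.264 × 9.04 = 47.59 μm

D(15) = 47.6 μm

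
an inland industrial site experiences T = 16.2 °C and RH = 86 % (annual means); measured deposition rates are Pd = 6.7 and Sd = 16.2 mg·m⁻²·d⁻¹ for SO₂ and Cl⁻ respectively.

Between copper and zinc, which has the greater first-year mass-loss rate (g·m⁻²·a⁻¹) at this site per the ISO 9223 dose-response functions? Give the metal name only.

copper: T>10 °C ⇒ hinge -0.080·(16.2−10) = -0.4960
  SO₂ term: 0.0053·6.7^0.26·exp(0.059·86-0.4960) = 0.8458
  Cl⁻ term: 0.01025·16.2^0.27·exp(0.036·86+0.049·16.2) = 1.063
  r_corr = 0.8458 + 1.063 = 1.909 μm/a
  mass loss = 1.909 μm/a × 8.96 g/cm³ = 17.1 g·m⁻²·a⁻¹
zinc: f(T) = -0.071·(T−10) [T>10 °C] = -0.4402
  SO₂ term: 0.0129·6.7^0.44·exp(0.046·86-0.4402) = 1.002
  Cl⁻ term: 0.0175·16.2^0.57·exp(0.008·86+0.085·16.2) = 0.675
  r_corr = 1.002 + 0.675 = 1.677 μm/a
  mass loss = 1.677 μm/a × 7.14 g/cm³ = 11.97 g·m⁻²·a⁻¹
Ordering by g·m⁻²·a⁻¹: copper (17.1) > zinc (12)

copper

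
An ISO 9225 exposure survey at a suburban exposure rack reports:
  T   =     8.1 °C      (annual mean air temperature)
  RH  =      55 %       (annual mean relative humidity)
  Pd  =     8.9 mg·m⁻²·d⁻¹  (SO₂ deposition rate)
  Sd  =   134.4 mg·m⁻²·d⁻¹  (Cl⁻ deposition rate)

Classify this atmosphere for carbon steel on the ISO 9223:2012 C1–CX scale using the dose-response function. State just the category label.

C3

carbon steel: T≤10 °C ⇒ hinge +0.150·(8.1−10) = -0.2850
  Pd branch = 1.77·Pd^0.52·e^(0.02·RH+f) = 12.46 μm/a
  Sd branch = 0.102·Sd^0.62·e^(0.033·RH+0.04·T) = 18.08 μm/a
  r_corr = 12.46 + 18.08 = 30.54 μm/a
ISO 9223 Table 2 (carbon steel): 25 < 30.5 ≤ 50 μm/a ⇒ C3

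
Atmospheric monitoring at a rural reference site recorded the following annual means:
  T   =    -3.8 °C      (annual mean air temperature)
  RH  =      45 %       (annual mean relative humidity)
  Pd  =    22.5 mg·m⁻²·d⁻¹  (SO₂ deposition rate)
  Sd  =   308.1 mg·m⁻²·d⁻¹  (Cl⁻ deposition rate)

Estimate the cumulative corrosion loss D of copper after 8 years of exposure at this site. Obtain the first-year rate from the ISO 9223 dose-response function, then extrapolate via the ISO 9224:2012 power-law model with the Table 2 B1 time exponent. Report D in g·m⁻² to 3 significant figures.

copper: temperature factor f = +0.126·(-13.8) = -1.7388
  Pd branch = 0.0053·Pd^0.26·e^(0.059·RH+f) = 0.02977 μm/a
  Cl⁻ term: 0.01025·308.1^0.27·exp(0.036·45+0.049·-3.8) = 0.202
  r_corr = 0.02977 + 0.202 = 0.2318 μm/a
ISO 9224: D(t) = r_corr · t^b with b = 0.667 (copper, B1)
  D(8) = 0.2318 × 8^0.667 = 0.2318 × 4.003 = 0.9277 μm
  Mass loss = 0.9277 μm × 8.96 g/cm³ = 8.312 g·m⁻²

D(8) = 8.31 g·m⁻²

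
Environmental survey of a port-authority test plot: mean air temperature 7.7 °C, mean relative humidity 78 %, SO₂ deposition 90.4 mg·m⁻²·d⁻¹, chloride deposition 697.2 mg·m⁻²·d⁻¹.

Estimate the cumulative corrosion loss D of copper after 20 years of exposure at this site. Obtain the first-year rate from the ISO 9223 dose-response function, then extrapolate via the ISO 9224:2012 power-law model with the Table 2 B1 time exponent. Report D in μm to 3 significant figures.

D(20) = 20.1 μm

copper: f(T) = +0.126·(T−10) [T≤10 °C] = -0.2898
  Pd branch = 0.0053·Pd^0.26·e^(0.059·RH+f) = 1.275 μm/a
  Cl⁻ term: 0.01025·697.2^0.27·exp(0.036·78+0.049·7.7) = 1.451
  r_corr = 1.275 + 1.451 = 2.727 μm/a
Long-term exponent b (ISO 9224 Table 2, B1) = 0.667
  D(20) = 2.727 × 20^0.667 = 2.727 × 7.375 = 20.11 μm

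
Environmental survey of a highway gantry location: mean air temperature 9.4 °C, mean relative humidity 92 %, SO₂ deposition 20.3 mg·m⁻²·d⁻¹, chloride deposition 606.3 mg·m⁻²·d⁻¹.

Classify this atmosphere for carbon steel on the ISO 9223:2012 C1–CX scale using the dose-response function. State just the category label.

CX

carbon steel: T≤10 °C ⇒ hinge +0.150·(9.4−10) = -0.0900
  SO₂ term: 1.77·20.3^0.52·exp(0.02·92-0.0900) = 48.74
  Cl⁻ term: 0.102·606.3^0.62·exp(0.033·92+0.04·9.4) = 164.3
  r_corr = 48.74 + 164.3 = 213.1 μm/a
Category bounds: 200…700 μm/a bracket r_corr ⇒ CX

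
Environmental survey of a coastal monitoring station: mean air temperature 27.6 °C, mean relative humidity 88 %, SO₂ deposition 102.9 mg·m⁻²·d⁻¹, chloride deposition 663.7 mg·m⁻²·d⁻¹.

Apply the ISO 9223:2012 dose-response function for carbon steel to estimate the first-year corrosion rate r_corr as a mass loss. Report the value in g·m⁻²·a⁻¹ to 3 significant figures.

carbon steel: T>10 °C ⇒ hinge -0.054·(27.6−10) = -0.9504
  sulphur-dioxide contribution → 44.26 μm/a
  chloride contribution → 315.4 μm/a
  total first-year rate 359.7 μm/a
Convert to mass loss: 359.7 μm/a × 7.85 g/cm³ = 2823 g·m⁻²·a⁻¹

r_corr = 2.82e+03 g·m⁻²·a⁻¹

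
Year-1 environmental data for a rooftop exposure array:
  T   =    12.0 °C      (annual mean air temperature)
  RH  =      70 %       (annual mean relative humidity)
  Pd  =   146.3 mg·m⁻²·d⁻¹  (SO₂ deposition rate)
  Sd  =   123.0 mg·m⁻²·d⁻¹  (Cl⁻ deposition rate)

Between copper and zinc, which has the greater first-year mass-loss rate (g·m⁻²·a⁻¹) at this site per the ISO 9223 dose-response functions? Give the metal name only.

copper: f(T) = -0.080·(T−10) [T>10 °C] = -0.1600
  sulphur-dioxide contribution → 1.027 μm/a
  chloride contribution → 0.841 μm/a
  total first-year rate 1.868 μm/a
  mass loss = 1.868 μm/a × 8.96 g/cm³ = 16.73 g·m⁻²·a⁻¹
zinc: T>10 °C ⇒ hinge -0.071·(12.0−10) = -0.1420
  sulphur-dioxide contribution → 2.512 μm/a
  chloride contribution → 1.32 μm/a
  total first-year rate 3.832 μm/a
  mass loss = 3.832 μm/a × 7.14 g/cm³ = 27.36 g·m⁻²·a⁻¹
Ordering by g·m⁻²·a⁻¹: zinc (27.4) > copper (16.7)

zinc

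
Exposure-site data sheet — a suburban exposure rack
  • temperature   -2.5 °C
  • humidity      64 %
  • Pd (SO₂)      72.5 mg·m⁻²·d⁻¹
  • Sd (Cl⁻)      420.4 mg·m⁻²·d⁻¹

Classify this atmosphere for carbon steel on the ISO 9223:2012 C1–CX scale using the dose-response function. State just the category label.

carbon steel: temperature factor f = +0.150·(-12.5) = -1.8750
  sulphur-dioxide contribution → 9.056 μm/a
  chloride contribution → 32.29 μm/a
  total first-year rate 41.35 μm/a
ISO 9223 Table 2 (carbon steel): 25 < 41.3 ≤ 50 μm/a ⇒ C3

C3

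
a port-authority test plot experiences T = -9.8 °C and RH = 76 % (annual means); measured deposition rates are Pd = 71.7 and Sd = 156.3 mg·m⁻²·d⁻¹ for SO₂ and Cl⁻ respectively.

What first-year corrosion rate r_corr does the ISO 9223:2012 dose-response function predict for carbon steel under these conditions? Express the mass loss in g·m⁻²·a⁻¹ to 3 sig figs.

carbon steel: f(T) = +0.150·(T−10) [T≤10 °C] = -2.9700
  Pd branch = 1.77·Pd^0.52·e^(0.02·RH+f) = 3.829 μm/a
  Cl⁻ term: 0.102·156.3^0.62·exp(0.033·76+0.04·-9.8) = 19.4
  r_corr = 3.829 + 19.4 = 23.23 μm/a
Convert to mass loss: 23.23 μm/a × 7.85 g/cm³ = 182.4 g·m⁻²·a⁻¹

r_corr = 182 g·m⁻²·a⁻¹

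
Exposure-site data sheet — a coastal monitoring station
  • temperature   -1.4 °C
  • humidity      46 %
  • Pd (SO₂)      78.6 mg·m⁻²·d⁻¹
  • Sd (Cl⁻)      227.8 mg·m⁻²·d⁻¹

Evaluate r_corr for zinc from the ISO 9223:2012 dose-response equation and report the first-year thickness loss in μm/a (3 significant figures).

r_corr = 0.969 μm/a

zinc: temperature factor f = +0.038·(-11.4) = -0.4332
  SO₂ term: 0.0129·78.6^0.44·exp(0.046·46-0.4332) = 0.4736
  Cl⁻ term: 0.0175·227.8^0.57·exp(0.008·46+0.085·-1.4) = 0.4954
  sum: 0.4736 + 0.4954 → r_corr = 0.969 μm/a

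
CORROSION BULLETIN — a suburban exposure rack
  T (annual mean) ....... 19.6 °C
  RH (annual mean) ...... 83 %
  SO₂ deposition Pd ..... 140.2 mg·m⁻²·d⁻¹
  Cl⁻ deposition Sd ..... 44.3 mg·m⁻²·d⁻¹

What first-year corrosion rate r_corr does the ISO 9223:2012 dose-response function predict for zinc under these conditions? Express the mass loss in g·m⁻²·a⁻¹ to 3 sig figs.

r_corr = 29.8 g·m⁻²·a⁻¹

zinc: temperature factor f = -0.071·(9.6) = -0.6816
  Pd branch = 0.0129·Pd^0.44·e^(0.046·RH+f) = 2.614 μm/a
  Sd branch = 0.0175·Sd^0.57·e^(0.008·RH+0.085·T) = 1.561 μm/a
  sum: 2.614 + 1.561 → r_corr = 4.175 μm/a
Convert to mass loss: 4.175 μm/a × 7.14 g/cm³ = 29.81 g·m⁻²·a⁻¹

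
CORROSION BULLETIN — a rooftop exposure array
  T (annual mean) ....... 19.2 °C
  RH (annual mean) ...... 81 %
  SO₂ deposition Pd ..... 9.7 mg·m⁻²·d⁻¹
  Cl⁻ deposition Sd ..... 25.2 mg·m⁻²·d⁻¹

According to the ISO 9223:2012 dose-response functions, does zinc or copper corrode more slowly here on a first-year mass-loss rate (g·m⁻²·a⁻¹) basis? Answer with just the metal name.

zinc: T>10 °C ⇒ hinge -0.071·(19.2−10) = -0.6532
  SO₂ term: 0.0129·9.7^0.44·exp(0.046·81-0.6532) = 0.7573
  Sd branch = 0.0175·Sd^0.57·e^(0.008·RH+0.085·T) = 1.077 μm/a
  r_corr = 0.7573 + 1.077 = 1.834 μm/a
  mass loss = 1.834 μm/a × 7.14 g/cm³ = 13.09 g·m⁻²·a⁻¹
copper: f(T) = -0.080·(T−10) [T>10 °C] = -0.7360
  SO₂ term: 0.0053·9.7^0.26·exp(0.059·81-0.7360) = 0.5454
  Sd branch = 0.01025·Sd^0.27·e^(0.036·RH+0.049·T) = 1.159 μm/a
  sum: 0.5454 + 1.159 → r_corr = 1.704 μm/a
  mass loss = 1.704 μm/a × 8.96 g/cm³ = 15.27 g·m⁻²·a⁻¹
Ordering by g·m⁻²·a⁻¹: copper (15.3) > zinc (13.1)

zinc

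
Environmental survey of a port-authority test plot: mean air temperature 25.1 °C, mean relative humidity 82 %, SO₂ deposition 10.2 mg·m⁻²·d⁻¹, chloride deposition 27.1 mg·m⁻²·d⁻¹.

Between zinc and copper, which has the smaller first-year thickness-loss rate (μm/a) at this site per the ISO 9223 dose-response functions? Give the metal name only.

zinc: f(T) = -0.071·(T−10) [T>10 °C] = -1.0721
  sulphur-dioxide contribution → 0.5332 μm/a
  chloride contribution → 1.868 μm/a
  total first-year rate 2.401 μm/a
copper: f(T) = -0.080·(T−10) [T>10 °C] = -1.2080
  sulphur-dioxide contribution → 0.3656 μm/a
  chloride contribution → 1.636 μm/a
  total first-year rate 2.002 μm/a
Ordering by μm/a: zinc (2.4) > copper (2)

copper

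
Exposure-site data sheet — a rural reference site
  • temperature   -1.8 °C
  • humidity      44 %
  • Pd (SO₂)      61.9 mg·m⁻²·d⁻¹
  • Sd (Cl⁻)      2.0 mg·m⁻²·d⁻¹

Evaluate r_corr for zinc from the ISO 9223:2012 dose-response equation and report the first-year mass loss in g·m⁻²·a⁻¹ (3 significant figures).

zinc: f(T) = +0.038·(T−10) [T≤10 °C] = -0.4484
  Pd branch = 0.0129·Pd^0.44·e^(0.046·RH+f) = 0.383 μm/a
  Sd branch = 0.0175·Sd^0.57·e^(0.008·RH+0.085·T) = 0.0317 μm/a
  sum: 0.383 + 0.0317 → r_corr = 0.4147 μm/a
Convert to mass loss: 0.4147 μm/a × 7.14 g/cm³ = 2.961 g·m⁻²·a⁻¹

r_corr = 2.96 g·m⁻²·a⁻¹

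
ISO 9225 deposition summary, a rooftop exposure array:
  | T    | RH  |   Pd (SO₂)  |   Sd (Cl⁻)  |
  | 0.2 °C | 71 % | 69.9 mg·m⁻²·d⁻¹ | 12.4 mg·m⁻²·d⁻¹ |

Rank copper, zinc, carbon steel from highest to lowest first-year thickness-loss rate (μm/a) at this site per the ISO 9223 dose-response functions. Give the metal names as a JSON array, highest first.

copper: T≤10 °C ⇒ hinge +0.126·(0.2−10) = -1.2348
  SO₂ term: 0.0053·69.9^0.26·exp(0.059·71-1.2348) = 0.3068
  Sd branch = 0.01025·Sd^0.27·e^(0.036·RH+0.049·T) = 0.2632 μm/a
  sum: 0.3068 + 0.2632 → r_corr = 0.57 μm/a
zinc: T≤10 °C ⇒ hinge +0.038·(0.2−10) = -0.3724
  Pd branch = 0.0129·Pd^0.44·e^(0.046·RH+f) = 1.51 μm/a
  Sd branch = 0.0175·Sd^0.57·e^(0.008·RH+0.085·T) = 0.1319 μm/a
  r_corr = 1.51 + 0.1319 = 1.641 μm/a
carbon steel: temperature factor f = +0.150·(-9.8) = -1.4700
  SO₂ term: 1.77·69.9^0.52·exp(0.02·71-1.4700) = 15.32
  Cl⁻ term: 0.102·12.4^0.62·exp(0.033·71+0.04·0.2) = 5.1
  r_corr = 15.32 + 5.1 = 20.42 μm/a
Ordering by μm/a: carbon steel (20.4) > zinc (1.64) > copper (0.57)

["carbon steel", "zinc", "copper"]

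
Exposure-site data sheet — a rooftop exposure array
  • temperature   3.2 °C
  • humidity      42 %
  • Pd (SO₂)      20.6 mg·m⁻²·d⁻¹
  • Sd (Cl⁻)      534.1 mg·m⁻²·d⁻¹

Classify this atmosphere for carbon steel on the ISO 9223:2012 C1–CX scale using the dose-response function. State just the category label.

carbon steel: temperature factor f = +0.150·(-6.8) = -1.0200
  sulphur-dioxide contribution → 7.129 μm/a
  chloride contribution → 22.76 μm/a
  total first-year rate 29.89 μm/a
ISO 9223 Table 2 (carbon steel): 25 < 29.9 ≤ 50 μm/a ⇒ C3

C3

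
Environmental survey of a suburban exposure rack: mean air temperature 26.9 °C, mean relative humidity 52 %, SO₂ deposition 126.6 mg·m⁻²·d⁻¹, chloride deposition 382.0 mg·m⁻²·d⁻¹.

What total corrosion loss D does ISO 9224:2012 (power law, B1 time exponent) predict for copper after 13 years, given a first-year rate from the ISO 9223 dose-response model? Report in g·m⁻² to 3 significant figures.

D(13) = 66.6 g·m⁻²

copper: T>10 °C ⇒ hinge -0.080·(26.9−10) = -1.3520
  sulphur-dioxide contribution → 0.1038 μm/a
  chloride contribution → 1.24 μm/a
  total first-year rate 1.344 μm/a
Power-law: D(13) = r_corr · 13^0.667
  D(13) = 1.344 × 13^0.667 = 1.344 × 5.534 = 7.434 μm
  Mass loss = 7.434 μm × 8.96 g/cm³ = 66.61 g·m⁻²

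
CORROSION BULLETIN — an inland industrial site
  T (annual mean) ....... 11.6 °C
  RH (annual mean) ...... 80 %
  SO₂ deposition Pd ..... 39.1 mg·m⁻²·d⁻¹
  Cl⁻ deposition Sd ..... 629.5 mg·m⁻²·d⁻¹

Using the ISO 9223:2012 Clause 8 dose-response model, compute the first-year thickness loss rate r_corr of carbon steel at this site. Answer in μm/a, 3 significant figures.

r_corr = 178 μm/a

carbon steel: f(T) = -0.054·(T−10) [T>10 °C] = -0.0864
  sulphur-dioxide contribution → 54.11 μm/a
  chloride contribution → 123.6 μm/a
  total first-year rate 177.7 μm/a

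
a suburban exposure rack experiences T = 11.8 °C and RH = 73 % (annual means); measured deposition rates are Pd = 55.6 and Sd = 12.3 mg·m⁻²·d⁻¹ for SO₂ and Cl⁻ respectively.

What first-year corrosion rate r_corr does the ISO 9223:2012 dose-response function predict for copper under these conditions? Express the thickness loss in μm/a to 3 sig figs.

r_corr = 1.47 μm/a

copper: temperature factor f = -0.080·(1.8) = -0.1440
  sulphur-dioxide contribution → 0.9682 μm/a
  chloride contribution → 0.4982 μm/a
  total first-year rate 1.466 μm/a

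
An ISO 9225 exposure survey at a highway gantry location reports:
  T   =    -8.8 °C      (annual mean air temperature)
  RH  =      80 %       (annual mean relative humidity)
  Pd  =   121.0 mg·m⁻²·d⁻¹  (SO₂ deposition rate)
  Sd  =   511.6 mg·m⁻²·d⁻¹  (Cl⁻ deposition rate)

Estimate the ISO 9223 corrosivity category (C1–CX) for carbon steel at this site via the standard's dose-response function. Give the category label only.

C4

carbon steel: f(T) = +0.150·(T−10) [T≤10 °C] = -2.8200
  SO₂ term: 1.77·121.0^0.52·exp(0.02·80-2.8200) = 6.327
  Cl⁻ term: 0.102·511.6^0.62·exp(0.033·80+0.04·-8.8) = 48.06
  r_corr = 6.327 + 48.06 = 54.39 μm/a
54.4 μm/a falls in (50, 80] for carbon steel → category C4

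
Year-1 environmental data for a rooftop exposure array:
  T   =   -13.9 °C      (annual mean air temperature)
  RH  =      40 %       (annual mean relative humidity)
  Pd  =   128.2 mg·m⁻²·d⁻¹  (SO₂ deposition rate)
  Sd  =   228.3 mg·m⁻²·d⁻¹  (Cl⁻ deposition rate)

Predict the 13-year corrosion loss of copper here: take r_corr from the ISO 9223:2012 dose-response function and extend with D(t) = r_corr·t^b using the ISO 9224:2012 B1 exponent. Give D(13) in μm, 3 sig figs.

D(13) = 0.579 μm

copper: T≤10 °C ⇒ hinge +0.126·(-13.9−10) = -3.0114
  sulphur-dioxide contribution → 0.009759 μm/a
  chloride contribution → 0.09487 μm/a
  total first-year rate 0.1046 μm/a
ISO 9224: D(t) = r_corr · t^b with b = 0.667 (copper, B1)
  D(13) = 0.1046 × 13^0.667 = 0.1046 × 5.534 = 0.5789 μm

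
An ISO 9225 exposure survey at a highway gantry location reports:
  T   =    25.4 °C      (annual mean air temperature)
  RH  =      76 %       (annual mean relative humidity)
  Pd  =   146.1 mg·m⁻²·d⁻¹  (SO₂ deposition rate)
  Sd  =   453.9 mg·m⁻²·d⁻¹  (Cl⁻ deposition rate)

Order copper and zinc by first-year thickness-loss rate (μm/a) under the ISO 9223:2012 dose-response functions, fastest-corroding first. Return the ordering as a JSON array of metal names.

copper: T>10 °C ⇒ hinge -0.080·(25.4−10) = -1.2320
  Pd branch = 0.0053·Pd^0.26·e^(0.059·RH+f) = 0.5005 μm/a
  Sd branch = 0.01025·Sd^0.27·e^(0.036·RH+0.049·T) = 2.863 μm/a
  sum: 0.5005 + 2.863 → r_corr = 3.364 μm/a
zinc: T>10 °C ⇒ hinge -0.071·(25.4−10) = -1.0934
  SO₂ term: 0.0129·146.1^0.44·exp(0.046·76-1.0934) = 1.278
  Sd branch = 0.0175·Sd^0.57·e^(0.008·RH+0.085·T) = 9.103 μm/a
  r_corr = 1.278 + 9.103 = 10.38 μm/a
Ordering by μm/a: zinc (10.4) > copper (3.36)

["zinc", "copper"]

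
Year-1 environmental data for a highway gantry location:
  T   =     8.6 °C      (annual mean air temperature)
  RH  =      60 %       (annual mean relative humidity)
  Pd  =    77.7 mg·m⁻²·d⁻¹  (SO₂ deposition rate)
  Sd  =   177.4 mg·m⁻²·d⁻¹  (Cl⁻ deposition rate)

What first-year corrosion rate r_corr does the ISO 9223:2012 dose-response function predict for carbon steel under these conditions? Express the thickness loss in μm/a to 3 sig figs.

carbon steel: temperature factor f = +0.150·(-1.4) = -0.2100
  SO₂ term: 1.77·77.7^0.52·exp(0.02·60-0.2100) = 45.81
  Cl⁻ term: 0.102·177.4^0.62·exp(0.033·60+0.04·8.6) = 25.84
  r_corr = 45.81 + 25.84 = 71.65 μm/a

r_corr = 71.6 μm/a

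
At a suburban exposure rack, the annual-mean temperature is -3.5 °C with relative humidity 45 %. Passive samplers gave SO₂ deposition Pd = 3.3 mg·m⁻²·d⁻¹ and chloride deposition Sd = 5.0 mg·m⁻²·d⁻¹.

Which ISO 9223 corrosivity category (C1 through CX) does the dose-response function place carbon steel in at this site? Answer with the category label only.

carbon steel: T≤10 °C ⇒ hinge +0.150·(-3.5−10) = -2.0250
  Pd branch = 1.77·Pd^0.52·e^(0.02·RH+f) = 1.069 μm/a
  Cl⁻ term: 0.102·5.0^0.62·exp(0.033·45+0.04·-3.5) = 1.062
  sum: 1.069 + 1.062 → r_corr = 2.131 μm/a
2.13 μm/a falls in (1.3, 25] for carbon steel → category C2

C2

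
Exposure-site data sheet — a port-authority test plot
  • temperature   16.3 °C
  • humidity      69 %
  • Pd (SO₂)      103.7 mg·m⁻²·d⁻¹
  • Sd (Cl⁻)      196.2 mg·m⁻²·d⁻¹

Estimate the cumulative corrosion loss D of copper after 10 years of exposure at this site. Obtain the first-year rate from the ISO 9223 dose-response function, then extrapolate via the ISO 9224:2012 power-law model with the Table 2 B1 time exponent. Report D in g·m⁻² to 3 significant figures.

D(10) = 73.4 g·m⁻²

copper: temperature factor f = -0.080·(6.3) = -0.5040
  Pd branch = 0.0053·Pd^0.26·e^(0.059·RH+f) = 0.6273 μm/a
  Cl⁻ term: 0.01025·196.2^0.27·exp(0.036·69+0.049·16.3) = 1.136
  sum: 0.6273 + 1.136 → r_corr = 1.763 μm/a
Long-term exponent b (ISO 9224 Table 2, B1) = 0.667
  D(10) = 1.763 × 10^0.667 = 1.763 × 4.645 = 8.191 μm
  Mass loss = 8.191 μm × 8.96 g/cm³ = 73.4 g·m⁻²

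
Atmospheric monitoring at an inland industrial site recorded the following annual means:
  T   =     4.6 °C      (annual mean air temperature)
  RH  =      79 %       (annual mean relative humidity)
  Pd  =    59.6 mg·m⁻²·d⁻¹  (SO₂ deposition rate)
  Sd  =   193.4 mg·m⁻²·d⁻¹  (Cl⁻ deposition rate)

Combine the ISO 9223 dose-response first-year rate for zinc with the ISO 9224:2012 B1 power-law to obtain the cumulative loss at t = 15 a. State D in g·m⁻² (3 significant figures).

zinc: f(T) = +0.038·(T−10) [T≤10 °C] = -0.2052
  SO₂ term: 0.0129·59.6^0.44·exp(0.046·79-0.2052) = 2.403
  Cl⁻ term: 0.0175·193.4^0.57·exp(0.008·79+0.085·4.6) = 0.9786
  sum: 2.403 + 0.9786 → r_corr = 3.382 μm/a
Power-law: D(15) = r_corr · 15^0.813
  D(15) = 3.382 × 15^0.813 = 3.382 × 9.04 = 30.57 μm
  Mass loss = 30.57 μm × 7.14 g/cm³ = 218.3 g·m⁻²

D(15) = 218 g·m⁻²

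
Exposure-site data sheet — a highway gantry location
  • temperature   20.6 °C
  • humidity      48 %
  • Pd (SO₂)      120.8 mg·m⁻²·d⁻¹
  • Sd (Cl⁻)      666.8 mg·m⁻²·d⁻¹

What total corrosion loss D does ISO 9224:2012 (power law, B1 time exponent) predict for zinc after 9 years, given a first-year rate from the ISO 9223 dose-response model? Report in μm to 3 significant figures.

zinc: T>10 °C ⇒ hinge -0.071·(20.6−10) = -0.7526
  Pd branch = 0.0129·Pd^0.44·e^(0.046·RH+f) = 0.4558 μm/a
  Sd branch = 0.0175·Sd^0.57·e^(0.008·RH+0.085·T) = 6.025 μm/a
  sum: 0.4558 + 6.025 → r_corr = 6.48 μm/a
Long-term exponent b (ISO 9224 Table 2, B1) = 0.813
  D(9) = 6.48 × 9^0.813 = 6.48 × 5.968 = 38.67 μm

D(9) = 38.7 μm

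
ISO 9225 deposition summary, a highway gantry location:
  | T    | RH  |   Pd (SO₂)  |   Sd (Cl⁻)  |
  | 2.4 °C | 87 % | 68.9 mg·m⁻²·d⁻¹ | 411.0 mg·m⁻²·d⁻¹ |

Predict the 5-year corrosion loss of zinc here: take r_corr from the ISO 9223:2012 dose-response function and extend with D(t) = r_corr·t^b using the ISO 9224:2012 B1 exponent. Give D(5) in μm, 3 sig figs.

D(5) = 17.5 μm

zinc: temperature factor f = +0.038·(-7.6) = -0.2888
  SO₂ term: 0.0129·68.9^0.44·exp(0.046·87-0.2888) = 3.404
  Cl⁻ term: 0.0175·411.0^0.57·exp(0.008·87+0.085·2.4) = 1.33
  sum: 3.404 + 1.33 → r_corr = 4.734 μm/a
Long-term exponent b (ISO 9224 Table 2, B1) = 0.813
  D(5) = 4.734 × 5^0.813 = 4.734 × 3.701 = 17.52 μm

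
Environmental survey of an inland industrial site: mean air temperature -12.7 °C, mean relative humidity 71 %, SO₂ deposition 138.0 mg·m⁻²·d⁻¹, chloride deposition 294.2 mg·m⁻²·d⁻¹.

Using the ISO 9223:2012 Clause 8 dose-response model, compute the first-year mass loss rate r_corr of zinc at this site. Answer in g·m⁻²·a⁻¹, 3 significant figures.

zinc: T≤10 °C ⇒ hinge +0.038·(-12.7−10) = -0.8626
  sulphur-dioxide contribution → 1.247 μm/a
  chloride contribution → 0.2679 μm/a
  ⇒ r_corr(zinc) = 1.515 μm/a
Convert to mass loss: 1.515 μm/a × 7.14 g/cm³ = 10.82 g·m⁻²·a⁻¹

r_corr = 10.8 g·m⁻²·a⁻¹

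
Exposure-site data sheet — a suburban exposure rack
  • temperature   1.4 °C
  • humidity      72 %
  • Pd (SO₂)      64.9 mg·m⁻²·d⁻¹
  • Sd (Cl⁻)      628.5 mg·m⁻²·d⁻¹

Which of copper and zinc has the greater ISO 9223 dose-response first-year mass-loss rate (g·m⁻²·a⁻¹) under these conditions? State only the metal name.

copper: temperature factor f = +0.126·(-8.6) = -1.0836
  SO₂ term: 0.0053·64.9^0.26·exp(0.059·72-1.0836) = 0.3713
  Sd branch = 0.01025·Sd^0.27·e^(0.036·RH+0.049·T) = 0.8351 μm/a
  r_corr = 0.3713 + 0.8351 = 1.206 μm/a
  mass loss = 1.206 μm/a × 8.96 g/cm³ = 10.81 g·m⁻²·a⁻¹
zinc: temperature factor f = +0.038·(-8.6) = -0.3268
  Pd branch = 0.0129·Pd^0.44·e^(0.046·RH+f) = 1.601 μm/a
  Sd branch = 0.0175·Sd^0.57·e^(0.008·RH+0.085·T) = 1.38 μm/a
  r_corr = 1.601 + 1.38 = 2.981 μm/a
  mass loss = 2.981 μm/a × 7.14 g/cm³ = 21.29 g·m⁻²·a⁻¹
Ordering by g·m⁻²·a⁻¹: zinc (21.3) > copper (10.8)

zinc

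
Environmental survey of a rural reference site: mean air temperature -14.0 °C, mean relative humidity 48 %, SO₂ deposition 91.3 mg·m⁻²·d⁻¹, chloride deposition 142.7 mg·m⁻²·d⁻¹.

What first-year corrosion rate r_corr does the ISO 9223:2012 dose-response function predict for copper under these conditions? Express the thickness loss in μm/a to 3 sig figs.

copper: temperature factor f = +0.126·(-24.0) = -3.0240
  Pd branch = 0.0053·Pd^0.26·e^(0.059·RH+f) = 0.01415 μm/a
  Sd branch = 0.01025·Sd^0.27·e^(0.036·RH+0.049·T) = 0.1109 μm/a
  r_corr = 0.01415 + 0.1109 = 0.1251 μm/a

r_corr = 0.125 μm/a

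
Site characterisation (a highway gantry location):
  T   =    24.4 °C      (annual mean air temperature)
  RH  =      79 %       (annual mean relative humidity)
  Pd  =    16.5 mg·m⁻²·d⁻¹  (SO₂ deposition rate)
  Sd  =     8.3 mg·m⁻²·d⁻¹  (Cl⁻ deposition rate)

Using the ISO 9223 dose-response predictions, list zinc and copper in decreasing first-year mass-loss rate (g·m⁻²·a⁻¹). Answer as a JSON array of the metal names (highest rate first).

["copper", "zinc"]

zinc: temperature factor f = -0.071·(14.4) = -1.0224
  Pd branch = 0.0129·Pd^0.44·e^(0.046·RH+f) = 0.6032 μm/a
  Sd branch = 0.0175·Sd^0.57·e^(0.008·RH+0.085·T) = 0.8752 μm/a
  r_corr = 0.6032 + 0.8752 = 1.478 μm/a
  mass loss = 1.478 μm/a × 7.14 g/cm³ = 10.56 g·m⁻²·a⁻¹
copper: f(T) = -0.080·(T−10) [T>10 °C] = -1.1520
  SO₂ term: 0.0053·16.5^0.26·exp(0.059·79-1.1520) = 0.3671
  Cl⁻ term: 0.01025·8.3^0.27·exp(0.036·79+0.049·24.4) = 1.031
  r_corr = 0.3671 + 1.031 = 1.398 μm/a
  mass loss = 1.398 μm/a × 8.96 g/cm³ = 12.53 g·m⁻²·a⁻¹
Ordering by g·m⁻²·a⁻¹: copper (12.5) > zinc (10.6)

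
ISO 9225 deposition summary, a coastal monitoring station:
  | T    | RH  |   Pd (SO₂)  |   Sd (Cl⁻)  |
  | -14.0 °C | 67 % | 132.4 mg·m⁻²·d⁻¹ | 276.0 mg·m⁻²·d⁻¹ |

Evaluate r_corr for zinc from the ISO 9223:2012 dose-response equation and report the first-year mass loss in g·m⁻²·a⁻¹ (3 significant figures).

zinc: f(T) = +0.038·(T−10) [T≤10 °C] = -0.9120
  SO₂ term: 0.0129·132.4^0.44·exp(0.046·67-0.9120) = 0.9697
  Sd branch = 0.0175·Sd^0.57·e^(0.008·RH+0.085·T) = 0.224 μm/a
  sum: 0.9697 + 0.224 → r_corr = 1.194 μm/a
Convert to mass loss: 1.194 μm/a × 7.14 g/cm³ = 8.523 g·m⁻²·a⁻¹

r_corr = 8.52 g·m⁻²·a⁻¹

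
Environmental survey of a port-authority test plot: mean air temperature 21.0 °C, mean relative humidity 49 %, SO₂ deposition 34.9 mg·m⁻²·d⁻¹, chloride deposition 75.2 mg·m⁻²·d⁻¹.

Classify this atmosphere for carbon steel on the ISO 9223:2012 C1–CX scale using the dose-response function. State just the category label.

C3

carbon steel: f(T) = -0.054·(T−10) [T>10 °C] = -0.5940
  sulphur-dioxide contribution → 16.52 μm/a
  chloride contribution → 17.33 μm/a
  ⇒ r_corr(carbon steel) = 33.85 μm/a
ISO 9223 Table 2 (carbon steel): 25 < 33.8 ≤ 50 μm/a ⇒ C3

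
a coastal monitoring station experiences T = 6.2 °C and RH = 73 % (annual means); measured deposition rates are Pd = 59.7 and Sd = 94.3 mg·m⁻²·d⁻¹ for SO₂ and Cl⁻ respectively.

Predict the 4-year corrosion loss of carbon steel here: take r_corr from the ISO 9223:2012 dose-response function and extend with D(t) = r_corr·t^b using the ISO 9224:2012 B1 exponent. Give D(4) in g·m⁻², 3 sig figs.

carbon steel: f(T) = +0.150·(T−10) [T≤10 °C] = -0.5700
  Pd branch = 1.77·Pd^0.52·e^(0.02·RH+f) = 36.14 μm/a
  Sd branch = 0.102·Sd^0.62·e^(0.033·RH+0.04·T) = 24.36 μm/a
  r_corr = 36.14 + 24.36 = 60.5 μm/a
ISO 9224: D(t) = r_corr · t^b with b = 0.523 (carbon steel, B1)
  D(4) = 60.5 × 4^0.523 = 60.5 × 2.065 = 124.9 μm
  Mass loss = 124.9 μm × 7.85 g/cm³ = 980.7 g·m⁻²

D(4) = 981 g·m⁻²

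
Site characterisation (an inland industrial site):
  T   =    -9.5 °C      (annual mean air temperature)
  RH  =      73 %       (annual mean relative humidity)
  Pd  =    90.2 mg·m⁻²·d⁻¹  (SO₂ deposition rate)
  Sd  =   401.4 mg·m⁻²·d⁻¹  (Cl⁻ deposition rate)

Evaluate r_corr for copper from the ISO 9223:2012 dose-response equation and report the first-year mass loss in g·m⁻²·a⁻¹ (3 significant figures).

r_corr = 5.00 g·m⁻²·a⁻¹

copper: f(T) = +0.126·(T−10) [T≤10 °C] = -2.4570
  Pd branch = 0.0053·Pd^0.26·e^(0.059·RH+f) = 0.1087 μm/a
  Sd branch = 0.01025·Sd^0.27·e^(0.036·RH+0.049·T) = 0.4496 μm/a
  sum: 0.1087 + 0.4496 → r_corr = 0.5583 μm/a
Convert to mass loss: 0.5583 μm/a × 8.96 g/cm³ = 5.002 g·m⁻²·a⁻¹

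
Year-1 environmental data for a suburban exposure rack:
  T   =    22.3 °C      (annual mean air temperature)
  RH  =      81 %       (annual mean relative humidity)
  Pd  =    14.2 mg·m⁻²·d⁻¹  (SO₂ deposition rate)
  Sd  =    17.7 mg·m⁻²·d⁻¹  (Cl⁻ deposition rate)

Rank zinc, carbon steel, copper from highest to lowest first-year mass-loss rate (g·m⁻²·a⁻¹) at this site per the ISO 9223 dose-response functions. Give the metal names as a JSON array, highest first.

["carbon steel", "copper", "zinc"]

zinc: temperature factor f = -0.071·(12.3) = -0.8733
  Pd branch = 0.0129·Pd^0.44·e^(0.046·RH+f) = 0.7186 μm/a
  Sd branch = 0.0175·Sd^0.57·e^(0.008·RH+0.085·T) = 1.146 μm/a
  sum: 0.7186 + 1.146 → r_corr = 1.864 μm/a
  mass loss = 1.864 μm/a × 7.14 g/cm³ = 13.31 g·m⁻²·a⁻¹
carbon steel: f(T) = -0.054·(T−10) [T>10 °C] = -0.6642
  SO₂ term: 1.77·14.2^0.52·exp(0.02·81-0.6642) = 18.29
  Cl⁻ term: 0.102·17.7^0.62·exp(0.033·81+0.04·22.3) = 21.41
  r_corr = 18.29 + 21.41 = 39.7 μm/a
  mass loss = 39.7 μm/a × 7.85 g/cm³ = 311.7 g·m⁻²·a⁻¹
copper: T>10 °C ⇒ hinge -0.080·(22.3−10) = -0.9840
  Pd branch = 0.0053·Pd^0.26·e^(0.059·RH+f) = 0.4699 μm/a
  Cl⁻ term: 0.01025·17.7^0.27·exp(0.036·81+0.049·22.3) = 1.226
  r_corr = 0.4699 + 1.226 = 1.696 μm/a
  mass loss = 1.696 μm/a × 8.96 g/cm³ = 15.2 g·m⁻²·a⁻¹
Ordering by g·m⁻²·a⁻¹: carbon steel (312) > copper (15.2) > zinc (13.3)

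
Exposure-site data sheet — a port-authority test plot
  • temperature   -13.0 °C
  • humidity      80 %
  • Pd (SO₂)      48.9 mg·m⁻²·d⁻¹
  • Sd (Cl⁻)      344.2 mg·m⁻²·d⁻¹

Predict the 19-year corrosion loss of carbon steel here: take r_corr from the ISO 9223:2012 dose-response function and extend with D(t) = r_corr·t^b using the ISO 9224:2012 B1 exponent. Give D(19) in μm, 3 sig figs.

carbon steel: f(T) = +0.150·(T−10) [T≤10 °C] = -3.4500
  sulphur-dioxide contribution → 2.104 μm/a
  chloride contribution → 31.78 μm/a
  ⇒ r_corr(carbon steel) = 33.88 μm/a
ISO 9224: D(t) = r_corr · t^b with b = 0.523 (carbon steel, B1)
  D(19) = 33.88 × 19^0.523 = 33.88 × 4.664 = 158 μm

D(19) = 158 μm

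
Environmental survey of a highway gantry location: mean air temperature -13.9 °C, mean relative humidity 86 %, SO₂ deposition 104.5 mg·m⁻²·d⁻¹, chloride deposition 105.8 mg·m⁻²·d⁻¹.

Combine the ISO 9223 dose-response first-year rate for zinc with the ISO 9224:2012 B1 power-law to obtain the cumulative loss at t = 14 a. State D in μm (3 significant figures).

zinc: temperature factor f = +0.038·(-23.9) = -0.9082
  Pd branch = 0.0129·Pd^0.44·e^(0.046·RH+f) = 2.102 μm/a
  Cl⁻ term: 0.0175·105.8^0.57·exp(0.008·86+0.085·-13.9) = 0.1523
  r_corr = 2.102 + 0.1523 = 2.254 μm/a
Long-term exponent b (ISO 9224 Table 2, B1) = 0.813
  D(14) = 2.254 × 14^0.813 = 2.254 × 8.547 = 19.27 μm

D(14) = 19.3 μm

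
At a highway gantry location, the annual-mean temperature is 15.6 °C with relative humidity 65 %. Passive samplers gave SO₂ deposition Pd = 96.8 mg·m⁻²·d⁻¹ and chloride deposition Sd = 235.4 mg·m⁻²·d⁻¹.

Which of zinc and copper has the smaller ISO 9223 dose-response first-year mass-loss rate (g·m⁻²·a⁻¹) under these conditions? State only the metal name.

copper

zinc: T>10 °C ⇒ hinge -0.071·(15.6−10) = -0.3976
  sulphur-dioxide contribution → 1.289 μm/a
  chloride contribution → 2.493 μm/a
  total first-year rate 3.782 μm/a
  mass loss = 3.782 μm/a × 7.14 g/cm³ = 27 g·m⁻²·a⁻¹
copper: T>10 °C ⇒ hinge -0.080·(15.6−10) = -0.4480
  sulphur-dioxide contribution → 0.5147 μm/a
  chloride contribution → 0.9985 μm/a
  total first-year rate 1.513 μm/a
  mass loss = 1.513 μm/a × 8.96 g/cm³ = 13.56 g·m⁻²·a⁻¹
Ordering by g·m⁻²·a⁻¹: zinc (27) > copper (13.6)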